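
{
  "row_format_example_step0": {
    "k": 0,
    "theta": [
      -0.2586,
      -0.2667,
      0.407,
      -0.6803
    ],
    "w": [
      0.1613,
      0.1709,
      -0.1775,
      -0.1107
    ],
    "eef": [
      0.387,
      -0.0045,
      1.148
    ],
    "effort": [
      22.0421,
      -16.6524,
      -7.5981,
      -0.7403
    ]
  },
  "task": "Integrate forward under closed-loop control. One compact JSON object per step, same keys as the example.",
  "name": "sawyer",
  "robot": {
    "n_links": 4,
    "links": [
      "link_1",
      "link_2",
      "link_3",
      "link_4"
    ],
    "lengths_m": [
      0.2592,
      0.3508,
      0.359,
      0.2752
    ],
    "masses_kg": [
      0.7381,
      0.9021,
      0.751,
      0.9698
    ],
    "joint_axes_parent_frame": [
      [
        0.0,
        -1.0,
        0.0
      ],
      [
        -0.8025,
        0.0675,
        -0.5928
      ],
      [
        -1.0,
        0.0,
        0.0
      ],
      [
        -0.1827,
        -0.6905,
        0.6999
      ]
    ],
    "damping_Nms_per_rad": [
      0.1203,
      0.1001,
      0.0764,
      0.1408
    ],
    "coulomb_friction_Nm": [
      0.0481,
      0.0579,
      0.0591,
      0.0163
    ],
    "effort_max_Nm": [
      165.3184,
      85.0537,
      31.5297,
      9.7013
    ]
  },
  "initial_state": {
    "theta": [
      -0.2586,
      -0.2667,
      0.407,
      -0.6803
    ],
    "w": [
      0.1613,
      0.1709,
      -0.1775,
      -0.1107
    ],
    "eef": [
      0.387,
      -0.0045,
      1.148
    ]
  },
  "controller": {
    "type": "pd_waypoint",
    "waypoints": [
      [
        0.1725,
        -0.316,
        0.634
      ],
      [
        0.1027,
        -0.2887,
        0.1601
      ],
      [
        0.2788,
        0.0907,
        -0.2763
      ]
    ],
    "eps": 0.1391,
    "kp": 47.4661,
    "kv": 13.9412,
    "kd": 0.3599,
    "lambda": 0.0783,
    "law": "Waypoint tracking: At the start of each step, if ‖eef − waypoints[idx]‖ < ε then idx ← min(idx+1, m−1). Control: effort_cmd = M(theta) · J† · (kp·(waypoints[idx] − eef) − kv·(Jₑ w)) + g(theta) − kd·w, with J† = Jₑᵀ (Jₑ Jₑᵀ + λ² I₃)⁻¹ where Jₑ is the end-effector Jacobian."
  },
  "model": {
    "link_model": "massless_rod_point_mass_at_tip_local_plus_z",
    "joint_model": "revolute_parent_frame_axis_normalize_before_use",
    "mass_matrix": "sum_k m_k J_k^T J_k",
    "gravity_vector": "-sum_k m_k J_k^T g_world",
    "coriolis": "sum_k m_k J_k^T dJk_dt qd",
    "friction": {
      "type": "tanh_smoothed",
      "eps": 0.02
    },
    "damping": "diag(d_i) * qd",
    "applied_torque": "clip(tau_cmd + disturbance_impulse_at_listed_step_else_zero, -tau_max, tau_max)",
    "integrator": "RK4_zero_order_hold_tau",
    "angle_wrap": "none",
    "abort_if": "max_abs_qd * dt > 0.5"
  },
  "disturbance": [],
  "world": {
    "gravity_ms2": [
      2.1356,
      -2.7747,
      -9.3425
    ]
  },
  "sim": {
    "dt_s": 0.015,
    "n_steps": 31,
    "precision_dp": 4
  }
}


{"k":1,"theta":[-0.2557,-0.2726,0.4143,-0.6948],"w":[0.2229,-0.9375,1.1251,-1.7663],"eef":[0.3844,-0.006,1.1477],"effort":[20.4192,-12.561,-5.914,0.1762]}
{"k":2,"theta":[-0.2522,-0.2923,0.4368,-0.7254],"w":[0.237,-1.6799,1.8529,-2.285],"eef":[0.3807,-0.0103,1.1457],"effort":[17.2678,-9.4003,-4.4345,0.4861]}
{"k":3,"theta":[-0.2488,-0.3216,0.4682,-0.7603],"w":[0.2216,-2.2304,2.3216,-2.3545],"eef":[0.3759,-0.0168,1.143],"effort":[13.8372,-6.9024,-3.1857,0.5862]}
{"k":4,"theta":[-0.2458,-0.3585,0.5057,-0.7947],"w":[0.1845,-2.6719,2.667,-2.2326],"eef":[0.37,-0.025,1.1399],"effort":[10.5966,-4.897,-2.1518,0.6168]}
{"k":5,"theta":[-0.2434,-0.4014,0.5478,-0.8266],"w":[0.129,-3.0465,2.9516,-2.0189],"eef":[0.3634,-0.0346,1.1364],"effort":[7.7096,-3.2502,-1.2992,0.6269]}
{"k":6,"theta":[-0.242,-0.4495,0.594,-0.8549],"w":[0.0573,-3.3753,3.2033,-1.7528],"eef":[0.3562,-0.0453,1.1323],"effort":[5.2334,-1.847,-0.5878,0.6325]}
{"k":7,"theta":[-0.2418,-0.5024,0.6438,-0.879],"w":[-0.0284,-3.6663,3.4318,-1.453],"eef":[0.3487,-0.0569,1.1276],"effort":[3.197,-0.5854,0.0237,0.6393]}
{"k":8,"theta":[-0.243,-0.5593,0.6969,-0.8984],"w":[-0.1253,-3.9202,3.6367,-1.1311],"eef":[0.3411,-0.0691,1.1221],"effort":[1.631,0.622,0.572,0.6497]}
{"k":9,"theta":[-0.2456,-0.6197,0.7528,-0.9128],"w":[-0.2311,-4.1342,3.8135,-0.793],"eef":[0.3334,-0.0818,1.1157],"effort":[0.5818,1.8353,1.0826,0.664]}
{"k":10,"theta":[-0.2499,-0.683,0.811,-0.9222],"w":[-0.3419,-4.3027,3.955,-0.4519],"eef":[0.3257,-0.0949,1.1083],"effort":[0.0802,3.0945,1.5733,0.6849]}
{"k":11,"theta":[-0.2559,-0.7484,0.8711,-0.9265],"w":[-0.4533,-4.4203,4.0542,-0.1224],"eef":[0.3183,-0.1082,1.0997],"effort":[0.1292,4.4096,2.0503,0.7146]}
{"k":12,"theta":[-0.2635,-0.8152,0.9323,-0.9262],"w":[-0.5591,-4.4838,4.1104,0.1564],"eef":[0.3111,-0.1216,1.09],"effort":[0.7343,5.7814,2.5182,0.7676]}
{"k":13,"theta":[-0.2726,-0.8825,0.994,-0.9221],"w":[-0.6557,-4.4923,4.1164,0.3996],"eef":[0.3042,-0.1351,1.0791],"effort":[1.7581,7.1421,2.9543,0.8276]}
{"k":14,"theta":[-0.283,-0.9495,1.0554,-0.9146],"w":[-0.74,-4.45,4.0743,0.6038],"eef":[0.2978,-0.1484,1.0671],"effort":[3.07,8.4352,3.3422,0.8894]}
{"k":15,"theta":[-0.2947,-1.0156,1.1159,-0.9044],"w":[-0.8093,-4.3641,3.9911,0.76],"eef":[0.2918,-0.1615,1.0541],"effort":[4.5487,9.6177,3.672,0.9526]}
{"k":16,"theta":[-0.3072,-1.0801,1.1749,-0.8923],"w":[-0.8622,-4.2433,3.8747,0.8669],"eef":[0.2863,-0.1742,1.0402],"effort":[6.0724,10.6545,3.9374,1.0146]}
{"k":17,"theta":[-0.3204,-1.1427,1.2319,-0.8788],"w":[-0.8988,-4.0965,3.7332,0.9287],"eef":[0.2813,-0.1865,1.0256],"effort":[7.5383,11.524,4.1364,1.0721]}
{"k":18,"theta":[-0.334,-1.2028,1.2867,-0.8648],"w":[-0.9197,-3.9322,3.5743,0.9525],"eef":[0.2767,-0.1983,1.0104],"effort":[8.8712,12.219,4.2714,1.1219]}
{"k":19,"theta":[-0.3478,-1.2605,1.339,-0.8506],"w":[-0.9266,-3.7576,3.405,0.947],"eef":[0.2726,-0.2094,0.9949],"effort":[10.0254,12.7444,4.3482,1.1619]}
{"k":20,"theta":[-0.3617,-1.3155,1.3887,-0.8366],"w":[-0.9214,-3.5784,3.2309,0.9201],"eef":[0.2689,-0.2199,0.9793],"effort":[10.9809,13.1142,4.3748,1.1909]}
{"k":21,"theta":[-0.3754,-1.3678,1.4358,-0.8232],"w":[-0.9063,-3.3993,3.0564,0.8793],"eef":[0.2655,-0.2297,0.9637],"effort":[11.7375,13.3471,4.3598,1.2087]}
{"k":22,"theta":[-0.3888,-1.4174,1.4804,-0.8104],"w":[-0.8832,-3.2232,2.8848,0.8303],"eef":[0.2624,-0.2388,0.9482],"effort":[12.3084,13.4643,4.3119,1.2158]}
{"k":23,"theta":[-0.4018,-1.4645,1.5224,-0.7984],"w":[-0.854,-3.0524,2.7185,0.7775],"eef":[0.2595,-0.2472,0.9329],"effort":[12.7143,13.4867,4.2392,1.2132]}
{"k":24,"theta":[-0.4144,-1.509,1.5619,-0.7872],"w":[-0.8204,-2.8882,2.5589,0.7241],"eef":[0.2569,-0.2549,0.9181],"effort":[12.9795,13.4338,4.149,1.2025]}
{"k":25,"theta":[-0.4264,-1.5512,1.5992,-0.7767],"w":[-0.7837,-2.7313,2.4072,0.6721],"eef":[0.2544,-0.262,0.9036],"effort":[13.1283,13.3227,4.0473,1.185]}
{"k":26,"theta":[-0.4379,-1.591,1.6342,-0.7671],"w":[-0.7452,-2.5822,2.2636,0.6227],"eef":[0.252,-0.2684,0.8896],"effort":[13.1838,13.1682,3.9391,1.1622]}
{"k":27,"theta":[-0.4487,-1.6287,1.6671,-0.7581],"w":[-0.7056,-2.4409,2.1283,0.5766],"eef":[0.2496,-0.2743,0.8762],"effort":[13.1664,12.9825,3.8286,1.1356]}
{"k":28,"theta":[-0.459,-1.6643,1.6981,-0.7498],"w":[-0.6659,-2.3072,2.0012,0.5341],"eef":[0.2474,-0.2796,0.8633],"effort":[13.0935,12.7757,3.7187,1.1063]}
{"k":29,"theta":[-0.4687,-1.6979,1.7272,-0.7421],"w":[-0.6265,-2.181,1.8821,0.4951],"eef":[0.2452,-0.2844,0.8509],"effort":[12.98,12.5555,3.6119,1.0754]}
{"k":30,"theta":[-0.4778,-1.7298,1.7546,-0.735],"w":[-0.588,-2.0618,1.7705,0.4596],"eef":[0.243,-0.2887,0.8391],"effort":[12.8376,12.3283,3.5097,1.0437]}
{"k":31,"theta":[-0.4864,-1.7599,1.7804,-0.7284],"w":[-0.5506,-1.9494,1.6661,0.4272],"eef":[0.2408,-0.2926,0.8279]}


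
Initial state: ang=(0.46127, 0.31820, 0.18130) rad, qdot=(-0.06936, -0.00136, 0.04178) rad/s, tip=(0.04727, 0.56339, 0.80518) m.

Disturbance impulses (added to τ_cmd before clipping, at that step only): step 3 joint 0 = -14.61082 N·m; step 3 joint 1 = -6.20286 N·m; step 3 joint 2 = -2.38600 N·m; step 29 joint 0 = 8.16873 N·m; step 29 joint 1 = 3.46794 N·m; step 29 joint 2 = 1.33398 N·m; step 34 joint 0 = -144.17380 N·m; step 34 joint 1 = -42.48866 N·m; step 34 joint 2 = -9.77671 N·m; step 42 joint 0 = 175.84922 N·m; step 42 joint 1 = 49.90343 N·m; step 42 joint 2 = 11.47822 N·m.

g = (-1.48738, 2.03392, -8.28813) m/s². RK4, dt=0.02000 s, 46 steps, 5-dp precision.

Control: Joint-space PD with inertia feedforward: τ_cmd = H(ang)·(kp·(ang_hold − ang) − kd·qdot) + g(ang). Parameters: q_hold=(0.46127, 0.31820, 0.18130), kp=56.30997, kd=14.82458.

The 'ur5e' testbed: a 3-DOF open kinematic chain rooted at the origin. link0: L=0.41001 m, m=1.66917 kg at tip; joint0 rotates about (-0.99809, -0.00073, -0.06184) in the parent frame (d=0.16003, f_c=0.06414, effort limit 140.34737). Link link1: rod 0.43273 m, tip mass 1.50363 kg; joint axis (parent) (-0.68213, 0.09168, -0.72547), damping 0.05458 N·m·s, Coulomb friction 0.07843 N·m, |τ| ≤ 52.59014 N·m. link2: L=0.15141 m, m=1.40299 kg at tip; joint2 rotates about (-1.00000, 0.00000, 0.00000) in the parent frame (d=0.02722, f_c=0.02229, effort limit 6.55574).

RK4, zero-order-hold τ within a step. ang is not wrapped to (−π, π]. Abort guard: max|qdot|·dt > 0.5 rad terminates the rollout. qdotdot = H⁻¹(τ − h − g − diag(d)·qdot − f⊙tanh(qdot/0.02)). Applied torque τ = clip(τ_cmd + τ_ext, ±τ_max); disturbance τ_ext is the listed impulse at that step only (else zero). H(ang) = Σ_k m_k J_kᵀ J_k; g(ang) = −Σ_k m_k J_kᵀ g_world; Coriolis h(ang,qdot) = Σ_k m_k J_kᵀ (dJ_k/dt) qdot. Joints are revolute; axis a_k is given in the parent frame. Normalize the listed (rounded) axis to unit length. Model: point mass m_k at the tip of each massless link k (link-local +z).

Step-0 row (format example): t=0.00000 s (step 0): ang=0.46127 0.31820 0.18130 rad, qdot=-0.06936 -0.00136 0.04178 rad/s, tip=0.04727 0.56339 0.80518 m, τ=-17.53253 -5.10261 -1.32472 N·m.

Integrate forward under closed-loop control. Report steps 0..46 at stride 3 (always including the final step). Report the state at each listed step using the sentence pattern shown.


t=0.06000 s (step 3): ang=0.45886 0.31811 0.18170 rad, qdot=-0.01811 -0.00321 -0.00165 rad/s, tip=0.04719 0.56147 0.80651 m, τ=-33.61384 -11.76498 -3.80945 N·m.
t=0.12000 s (step 6): ang=0.45835 0.31752 0.12797 rad, qdot=-0.00300 -0.00921 -0.58617 rad/s, tip=0.04516 0.55565 0.81285 m, τ=-17.03163 -4.68643 -1.02536 N·m.
t=0.18000 s (step 9): ang=0.45834 0.31711 0.11361 rad, qdot=0.00222 -0.00204 0.00834 rad/s, tip=0.04457 0.55407 0.81448 m, τ=-18.88784 -5.45157 -1.29107 N·m.
t=0.24000 s (step 12): ang=0.45872 0.31743 0.11754 rad, qdot=0.01004 0.00788 0.10639 rad/s, tip=0.04478 0.55487 0.81377 m, τ=-19.74519 -5.77361 -1.39056 N·m.
t=0.30000 s (step 15): ang=0.45940 0.31792 0.12476 rad, qdot=0.01190 0.00808 0.12713 rad/s, tip=0.04514 0.55628 0.81251 m, τ=-20.11230 -5.90669 -1.43688 N·m.
t=0.36000 s (step 18): ang=0.46008 0.31840 0.13209 rad, qdot=0.01068 0.00755 0.11533 rad/s, tip=0.04551 0.55770 0.81122 m, τ=-20.25239 -5.95629 -1.45783 N·m.
t=0.42000 s (step 21): ang=0.46066 0.31883 0.13835 rad, qdot=0.00857 0.00683 0.09345 rad/s, tip=0.04583 0.55891 0.81012 m, τ=-20.29169 -5.96912 -1.46659 N·m.
t=0.48000 s (step 24): ang=0.46111 0.31923 0.14327 rad, qdot=0.00648 0.00610 0.07114 rad/s, tip=0.04608 0.55987 0.80923 m, τ=-20.28993 -5.96718 -1.46967 N·m.
t=0.54000 s (step 27): ang=0.46144 0.31957 0.14694 rad, qdot=0.00470 0.00541 0.05221 rad/s, tip=0.04628 0.56059 0.80856 m, τ=-20.27420 -5.96049 -1.47030 N·m.
t=0.60000 s (step 30): ang=0.46168 0.31990 0.15786 rad, qdot=0.00298 0.00709 0.85746 rad/s, tip=0.04674 0.56193 0.80715 m, τ=-22.77794 -7.02178 -1.88536 N·m.
t=0.66000 s (step 33): ang=0.46190 0.32033 0.18795 rad, qdot=0.00363 0.00563 0.23295 rad/s, tip=0.04789 0.56509 0.80354 m, τ=-21.36465 -6.41281 -1.67322 N·m.
t=0.72000 s (step 36): ang=0.44656 0.25175 0.38125 rad, qdot=-0.39471 -1.68881 4.55482 rad/s, tip=0.04167 0.55111 0.80597 m, τ=7.96106 4.01240 -0.61379 N·m.
t=0.78000 s (step 39): ang=0.43308 0.20011 0.51751 rad, qdot=-0.09386 -0.25008 0.62812 rad/s, tip=0.03561 0.53632 0.80823 m, τ=-7.53066 -1.57989 -1.29213 N·m.
t=0.84000 s (step 42): ang=0.43207 0.20107 0.51145 rad, qdot=0.04731 0.17385 -0.55804 rad/s, tip=0.03562 0.53534 0.80935 m, τ=140.34737 45.65967 6.55574 N·m.
t=0.90000 s (step 45): ang=0.48346 0.23452 0.35113 rad, qdot=0.66212 0.47792 -2.21849 rad/s, tip=0.03930 0.57342 0.79338 m, τ=-47.47149 -14.54874 -3.19767 N·m.
t=0.92000 s (step 46): ang=0.49457 0.24316 0.31235 rad, qdot=0.44919 0.38509 -1.65754 rad/s, tip=0.04009 0.58133 0.78962 m.


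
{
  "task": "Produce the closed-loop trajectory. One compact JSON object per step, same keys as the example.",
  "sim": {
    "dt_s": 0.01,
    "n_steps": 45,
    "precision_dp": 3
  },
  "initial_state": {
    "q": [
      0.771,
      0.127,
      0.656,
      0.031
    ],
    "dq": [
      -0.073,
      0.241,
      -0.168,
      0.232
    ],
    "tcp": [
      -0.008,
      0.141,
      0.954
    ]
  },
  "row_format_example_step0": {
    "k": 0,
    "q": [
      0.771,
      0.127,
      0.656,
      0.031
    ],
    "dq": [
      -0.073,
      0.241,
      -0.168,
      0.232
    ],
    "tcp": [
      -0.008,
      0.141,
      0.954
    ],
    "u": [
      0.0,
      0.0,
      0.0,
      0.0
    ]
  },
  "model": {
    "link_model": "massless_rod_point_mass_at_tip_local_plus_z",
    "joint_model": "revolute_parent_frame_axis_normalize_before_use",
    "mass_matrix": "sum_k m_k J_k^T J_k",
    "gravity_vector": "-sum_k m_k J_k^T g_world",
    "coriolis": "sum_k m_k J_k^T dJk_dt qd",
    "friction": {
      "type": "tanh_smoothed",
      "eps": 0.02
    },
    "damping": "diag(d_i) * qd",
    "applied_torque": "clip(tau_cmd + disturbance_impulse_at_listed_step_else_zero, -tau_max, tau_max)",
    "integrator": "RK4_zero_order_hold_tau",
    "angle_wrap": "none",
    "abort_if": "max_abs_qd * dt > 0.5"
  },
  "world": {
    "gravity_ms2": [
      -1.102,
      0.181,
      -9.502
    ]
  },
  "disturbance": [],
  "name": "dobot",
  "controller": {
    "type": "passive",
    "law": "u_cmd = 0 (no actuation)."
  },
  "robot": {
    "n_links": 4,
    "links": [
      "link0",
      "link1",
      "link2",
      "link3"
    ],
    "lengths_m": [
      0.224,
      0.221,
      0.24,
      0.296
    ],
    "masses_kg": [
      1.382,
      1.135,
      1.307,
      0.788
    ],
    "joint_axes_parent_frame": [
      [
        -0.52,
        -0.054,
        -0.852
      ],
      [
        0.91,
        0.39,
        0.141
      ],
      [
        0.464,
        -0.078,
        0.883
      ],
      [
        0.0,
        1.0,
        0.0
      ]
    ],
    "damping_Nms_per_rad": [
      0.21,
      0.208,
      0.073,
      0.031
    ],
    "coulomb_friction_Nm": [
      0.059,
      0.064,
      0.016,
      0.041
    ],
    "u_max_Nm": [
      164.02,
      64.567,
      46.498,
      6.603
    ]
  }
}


{"k":1,"q":[0.772,0.13,0.657,0.033],"dq":[0.224,0.292,0.362,0.227],"tcp":[-0.007,0.139,0.954],"u":[0.0,0.0,0.0,0.0]}
{"k":2,"q":[0.775,0.133,0.663,0.036],"dq":[0.507,0.347,0.844,0.222],"tcp":[-0.007,0.137,0.954],"u":[0.0,0.0,0.0,0.0]}
{"k":3,"q":[0.782,0.137,0.674,0.038],"dq":[0.782,0.408,1.287,0.216],"tcp":[-0.007,0.135,0.954],"u":[0.0,0.0,0.0,0.0]}
{"k":4,"q":[0.791,0.141,0.689,0.04],"dq":[1.05,0.473,1.695,0.211],"tcp":[-0.008,0.133,0.953],"u":[0.0,0.0,0.0,0.0]}
{"k":5,"q":[0.803,0.146,0.708,0.042],"dq":[1.311,0.542,2.073,0.206],"tcp":[-0.008,0.131,0.952],"u":[0.0,0.0,0.0,0.0]}
{"k":6,"q":[0.817,0.152,0.73,0.044],"dq":[1.566,0.614,2.426,0.202],"tcp":[-0.009,0.128,0.951],"u":[0.0,0.0,0.0,0.0]}
{"k":7,"q":[0.834,0.158,0.756,0.046],"dq":[1.816,0.69,2.757,0.199],"tcp":[-0.01,0.126,0.95],"u":[0.0,0.0,0.0,0.0]}
{"k":8,"q":[0.854,0.166,0.785,0.048],"dq":[2.061,0.768,3.069,0.199],"tcp":[-0.011,0.124,0.949],"u":[0.0,0.0,0.0,0.0]}
{"k":9,"q":[0.875,0.174,0.817,0.05],"dq":[2.302,0.848,3.367,0.201],"tcp":[-0.012,0.121,0.947],"u":[0.0,0.0,0.0,0.0]}
{"k":10,"q":[0.9,0.183,0.852,0.052],"dq":[2.539,0.931,3.653,0.207],"tcp":[-0.013,0.119,0.945],"u":[0.0,0.0,0.0,0.0]}
{"k":11,"q":[0.926,0.192,0.89,0.054],"dq":[2.773,1.015,3.931,0.216],"tcp":[-0.015,0.116,0.943],"u":[0.0,0.0,0.0,0.0]}
{"k":12,"q":[0.955,0.203,0.931,0.056],"dq":[3.002,1.1,4.204,0.229],"tcp":[-0.016,0.114,0.94],"u":[0.0,0.0,0.0,0.0]}
{"k":13,"q":[0.986,0.214,0.974,0.059],"dq":[3.228,1.186,4.474,0.244],"tcp":[-0.018,0.112,0.937],"u":[0.0,0.0,0.0,0.0]}
{"k":14,"q":[1.02,0.227,1.021,0.061],"dq":[3.45,1.272,4.742,0.261],"tcp":[-0.02,0.109,0.934],"u":[0.0,0.0,0.0,0.0]}
{"k":15,"q":[1.055,0.24,1.069,0.064],"dq":[3.667,1.36,5.01,0.278],"tcp":[-0.023,0.107,0.93],"u":[0.0,0.0,0.0,0.0]}
{"k":16,"q":[1.093,0.254,1.121,0.067],"dq":[3.881,1.449,5.278,0.293],"tcp":[-0.025,0.105,0.926],"u":[0.0,0.0,0.0,0.0]}
{"k":17,"q":[1.133,0.269,1.175,0.07],"dq":[4.091,1.539,5.547,0.306],"tcp":[-0.028,0.103,0.922],"u":[0.0,0.0,0.0,0.0]}
{"k":18,"q":[1.175,0.285,1.232,0.073],"dq":[4.296,1.632,5.816,0.313],"tcp":[-0.031,0.101,0.917],"u":[0.0,0.0,0.0,0.0]}
{"k":19,"q":[1.219,0.301,1.291,0.076],"dq":[4.497,1.727,6.085,0.312],"tcp":[-0.034,0.099,0.912],"u":[0.0,0.0,0.0,0.0]}
{"k":20,"q":[1.265,0.319,1.353,0.079],"dq":[4.694,1.825,6.352,0.301],"tcp":[-0.038,0.097,0.906],"u":[0.0,0.0,0.0,0.0]}
{"k":21,"q":[1.313,0.338,1.418,0.082],"dq":[4.887,1.927,6.617,0.278],"tcp":[-0.041,0.095,0.9],"u":[0.0,0.0,0.0,0.0]}
{"k":22,"q":[1.362,0.358,1.486,0.085],"dq":[5.075,2.034,6.878,0.238],"tcp":[-0.046,0.094,0.894],"u":[0.0,0.0,0.0,0.0]}
{"k":23,"q":[1.414,0.379,1.556,0.087],"dq":[5.259,2.147,7.131,0.179],"tcp":[-0.05,0.092,0.887],"u":[0.0,0.0,0.0,0.0]}
{"k":24,"q":[1.468,0.401,1.628,0.088],"dq":[5.438,2.266,7.375,0.097],"tcp":[-0.054,0.091,0.879],"u":[0.0,0.0,0.0,0.0]}
{"k":25,"q":[1.523,0.424,1.703,0.089],"dq":[5.614,2.393,7.606,-0.006],"tcp":[-0.059,0.09,0.871],"u":[0.0,0.0,0.0,0.0]}
{"k":26,"q":[1.58,0.449,1.78,0.088],"dq":[5.793,2.538,7.825,-0.113],"tcp":[-0.065,0.089,0.863],"u":[0.0,0.0,0.0,0.0]}
{"k":27,"q":[1.639,0.475,1.86,0.086],"dq":[5.966,2.691,8.027,-0.253],"tcp":[-0.07,0.088,0.854],"u":[0.0,0.0,0.0,0.0]}
{"k":28,"q":[1.699,0.503,1.941,0.083],"dq":[6.131,2.851,8.203,-0.432],"tcp":[-0.076,0.087,0.844],"u":[0.0,0.0,0.0,0.0]}
{"k":29,"q":[1.761,0.532,2.024,0.077],"dq":[6.287,3.019,8.344,-0.655],"tcp":[-0.083,0.087,0.834],"u":[0.0,0.0,0.0,0.0]}
{"k":30,"q":[1.825,0.563,2.108,0.07],"dq":[6.433,3.194,8.438,-0.926],"tcp":[-0.089,0.087,0.824],"u":[0.0,0.0,0.0,0.0]}
{"k":31,"q":[1.89,0.596,2.192,0.059],"dq":[6.564,3.375,8.471,-1.248],"tcp":[-0.096,0.086,0.812],"u":[0.0,0.0,0.0,0.0]}
{"k":32,"q":[1.956,0.63,2.277,0.044],"dq":[6.678,3.556,8.424,-1.626],"tcp":[-0.104,0.086,0.801],"u":[0.0,0.0,0.0,0.0]}
{"k":33,"q":[2.023,0.667,2.36,0.026],"dq":[6.766,3.733,8.275,-2.06],"tcp":[-0.111,0.086,0.788],"u":[0.0,0.0,0.0,0.0]}
{"k":34,"q":[2.091,0.705,2.442,0.003],"dq":[6.82,3.894,8.0,-2.549],"tcp":[-0.119,0.086,0.775],"u":[0.0,0.0,0.0,0.0]}
{"k":35,"q":[2.16,0.745,2.52,-0.025],"dq":[6.831,4.029,7.575,-3.084],"tcp":[-0.128,0.086,0.762],"u":[0.0,0.0,0.0,0.0]}
{"k":36,"q":[2.228,0.785,2.593,-0.059],"dq":[6.788,4.123,6.986,-3.648],"tcp":[-0.136,0.086,0.747],"u":[0.0,0.0,0.0,0.0]}
{"k":37,"q":[2.295,0.827,2.659,-0.098],"dq":[6.692,4.168,6.243,-4.215],"tcp":[-0.144,0.085,0.732],"u":[0.0,0.0,0.0,0.0]}
{"k":38,"q":[2.361,0.869,2.717,-0.143],"dq":[6.548,4.166,5.38,-4.75],"tcp":[-0.153,0.085,0.716],"u":[0.0,0.0,0.0,0.0]}
{"k":39,"q":[2.426,0.91,2.766,-0.193],"dq":[6.372,4.126,4.456,-5.222],"tcp":[-0.161,0.085,0.7],"u":[0.0,0.0,0.0,0.0]}
{"k":40,"q":[2.489,0.951,2.806,-0.247],"dq":[6.185,4.069,3.532,-5.61],"tcp":[-0.169,0.084,0.682],"u":[0.0,0.0,0.0,0.0]}
{"k":41,"q":[2.55,0.992,2.837,-0.305],"dq":[6.003,4.013,2.652,-5.906],"tcp":[-0.178,0.084,0.663],"u":[0.0,0.0,0.0,0.0]}
{"k":42,"q":[2.609,1.031,2.86,-0.365],"dq":[5.834,3.969,1.84,-6.111],"tcp":[-0.186,0.085,0.643],"u":[0.0,0.0,0.0,0.0]}
{"k":43,"q":[2.666,1.071,2.874,-0.427],"dq":[5.684,3.943,1.097,-6.235],"tcp":[-0.194,0.085,0.622],"u":[0.0,0.0,0.0,0.0]}
{"k":44,"q":[2.723,1.11,2.882,-0.489],"dq":[5.552,3.937,0.415,-6.286],"tcp":[-0.202,0.086,0.6],"u":[0.0,0.0,0.0,0.0]}
{"k":45,"q":[2.778,1.15,2.883,-0.552],"dq":[5.436,3.951,-0.215,-6.272],"tcp":[-0.21,0.087,0.577]}


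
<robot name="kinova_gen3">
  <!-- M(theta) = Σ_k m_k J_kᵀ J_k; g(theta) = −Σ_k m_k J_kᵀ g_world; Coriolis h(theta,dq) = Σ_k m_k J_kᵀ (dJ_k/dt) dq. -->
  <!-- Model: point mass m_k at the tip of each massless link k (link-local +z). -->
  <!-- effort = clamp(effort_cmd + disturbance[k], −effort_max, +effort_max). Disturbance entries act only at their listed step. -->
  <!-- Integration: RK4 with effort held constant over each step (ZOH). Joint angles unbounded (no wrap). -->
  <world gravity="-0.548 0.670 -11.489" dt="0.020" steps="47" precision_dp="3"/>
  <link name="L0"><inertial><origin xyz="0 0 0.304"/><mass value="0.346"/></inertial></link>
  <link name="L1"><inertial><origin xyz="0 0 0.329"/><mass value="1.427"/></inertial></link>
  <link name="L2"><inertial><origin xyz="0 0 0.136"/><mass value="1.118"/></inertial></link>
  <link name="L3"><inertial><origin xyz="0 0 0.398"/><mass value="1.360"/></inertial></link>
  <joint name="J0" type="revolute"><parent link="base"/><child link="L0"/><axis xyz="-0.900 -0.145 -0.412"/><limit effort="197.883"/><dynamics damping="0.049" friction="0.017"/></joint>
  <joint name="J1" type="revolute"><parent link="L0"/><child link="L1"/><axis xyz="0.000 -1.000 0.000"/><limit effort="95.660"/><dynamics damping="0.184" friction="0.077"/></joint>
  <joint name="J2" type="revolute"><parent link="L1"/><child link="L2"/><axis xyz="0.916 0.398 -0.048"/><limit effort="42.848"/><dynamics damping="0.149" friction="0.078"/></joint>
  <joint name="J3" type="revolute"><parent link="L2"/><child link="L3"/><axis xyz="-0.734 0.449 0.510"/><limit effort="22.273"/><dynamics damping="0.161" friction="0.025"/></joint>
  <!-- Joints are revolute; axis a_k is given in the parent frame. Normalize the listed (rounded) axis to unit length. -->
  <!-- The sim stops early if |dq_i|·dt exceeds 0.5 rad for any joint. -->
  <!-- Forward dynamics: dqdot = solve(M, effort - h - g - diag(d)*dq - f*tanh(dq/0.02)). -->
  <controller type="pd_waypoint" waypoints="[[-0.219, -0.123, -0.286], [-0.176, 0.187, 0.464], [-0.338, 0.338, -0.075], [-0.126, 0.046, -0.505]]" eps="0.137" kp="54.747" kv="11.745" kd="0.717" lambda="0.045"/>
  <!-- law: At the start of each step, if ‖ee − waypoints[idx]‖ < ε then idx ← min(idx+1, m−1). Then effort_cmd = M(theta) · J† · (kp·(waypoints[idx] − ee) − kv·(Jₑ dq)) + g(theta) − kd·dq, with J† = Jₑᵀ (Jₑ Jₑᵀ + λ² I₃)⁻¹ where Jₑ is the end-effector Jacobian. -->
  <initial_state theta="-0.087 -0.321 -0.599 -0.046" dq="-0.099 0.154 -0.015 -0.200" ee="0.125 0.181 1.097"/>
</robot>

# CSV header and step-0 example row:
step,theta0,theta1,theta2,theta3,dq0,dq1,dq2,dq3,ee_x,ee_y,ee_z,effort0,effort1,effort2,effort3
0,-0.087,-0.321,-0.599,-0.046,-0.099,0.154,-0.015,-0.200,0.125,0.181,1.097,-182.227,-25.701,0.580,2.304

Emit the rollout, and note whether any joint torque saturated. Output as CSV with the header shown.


step,theta0,theta1,theta2,theta3,dq0,dq1,dq2,dq3,ee_x,ee_y,ee_z,effort0,effort1,effort2,effort3
1,-0.136,-0.332,-0.674,-0.013,-4.766,-1.126,-7.036,3.861,0.119,0.175,1.084,-116.634,-14.130,2.281,-0.267
2,-0.256,-0.356,-0.830,0.109,-7.133,-1.229,-8.073,8.535,0.109,0.159,1.043,-47.461,-3.087,-2.738,-1.406
3,-0.405,-0.378,-0.979,0.302,-7.708,-0.929,-6.743,10.691,0.095,0.131,0.979,-1.304,0.326,-4.943,-1.467
4,-0.556,-0.393,-1.103,0.513,-7.441,-0.623,-5.873,10.161,0.077,0.093,0.902,25.124,-0.877,-3.218,-1.532
5,-0.699,-0.403,-1.219,0.697,-6.888,-0.293,-6.070,7.994,0.055,0.049,0.819,38.676,-2.839,0.500,-1.895
6,-0.831,-0.404,-1.348,0.831,-6.284,0.151,-6.961,5.136,0.032,0.005,0.734,44.404,-3.136,4.495,-2.310
7,-0.950,-0.395,-1.494,0.908,-5.696,0.747,-7.806,2.518,0.012,-0.034,0.650,45.738,-0.248,7.774,-2.837
8,-1.058,-0.372,-1.654,0.940,-5.123,1.526,-8.190,0.590,-0.001,-0.066,0.568,43.925,4.134,10.158,-3.606
9,-1.155,-0.331,-1.818,0.937,-4.578,2.472,-8.278,-0.929,-0.007,-0.087,0.490,38.096,1.239,12.154,-4.438
10,-1.242,-0.276,-1.983,0.905,-4.096,3.016,-8.185,-2.222,-0.005,-0.098,0.419,31.736,-8.670,14.092,-5.291
11,-1.320,-0.220,-2.141,0.854,-3.674,2.574,-7.628,-2.776,0.004,-0.102,0.355,28.733,-14.886,15.524,-6.403
12,-1.390,-0.179,-2.285,0.799,-3.299,1.462,-6.737,-2.635,0.015,-0.102,0.298,28.293,-16.515,16.300,-7.442
13,-1.452,-0.163,-2.411,0.750,-2.957,0.140,-5.813,-2.206,0.027,-0.100,0.248,29.078,-15.715,16.542,-8.015
14,-1.508,-0.173,-2.519,0.709,-2.623,-1.108,-5.011,-1.774,0.037,-0.097,0.203,30.574,-13.828,16.437,-8.035
15,-1.557,-0.206,-2.613,0.677,-2.264,-2.181,-4.369,-1.445,0.044,-0.094,0.163,32.881,-11.494,16.187,-7.616
16,-1.598,-0.258,-2.695,0.651,-1.835,-3.057,-3.876,-1.229,0.047,-0.091,0.126,36.359,-9.045,15.970,-6.913
17,-1.629,-0.326,-2.769,0.628,-1.267,-3.765,-3.505,-1.081,0.047,-0.089,0.092,41.214,-6.719,15.920,-6.081
18,-1.646,-0.408,-2.836,0.608,-0.465,-4.362,-3.236,-0.928,0.044,-0.089,0.061,46.568,-4.871,16.054,-5.262
19,-1.645,-0.500,-2.899,0.591,0.679,-4.922,-3.054,-0.676,0.039,-0.091,0.033,47.691,-4.405,15.980,-4.602
20,-1.617,-0.605,-2.958,0.583,2.135,-5.529,-2.924,-0.193,0.033,-0.094,0.006,32.581,-6.889,14.344,-4.260
21,-1.563,-0.723,-3.014,0.587,3.313,-6.250,-2.693,0.644,0.028,-0.101,-0.017,0.596,-11.016,10.474,-4.292
22,-1.499,-0.855,-3.063,0.610,3.159,-7.029,-2.156,1.688,0.023,-0.110,-0.038,-17.706,-11.419,7.340,-4.456
23,-1.449,-1.002,-3.099,0.651,1.711,-7.645,-1.469,2.392,0.018,-0.120,-0.057,-15.759,-7.844,6.241,-4.262
24,-1.434,-1.158,-3.123,0.700,-0.389,-7.903,-0.813,2.495,0.010,-0.132,-0.075,-7.408,-3.309,5.975,-3.547
25,-1.465,-1.314,-3.133,0.746,-2.902,-7.699,-0.111,2.093,0.001,-0.144,-0.093,0.466,0.038,5.695,-2.444
26,-1.549,-1.462,-3.127,0.782,-5.692,-7.077,0.826,1.496,-0.008,-0.157,-0.110,7.302,1.122,5.278,-1.174
27,-1.686,-1.597,-3.099,0.809,-8.062,-6.318,2.030,1.251,-0.015,-0.170,-0.127,14.887,0.970,5.130,-0.004
28,-1.849,-1.718,-3.054,0.835,-8.049,-5.823,2.394,1.207,-0.015,-0.184,-0.146,19.987,3.351,5.389,1.304
29,-1.980,-1.831,-3.020,0.853,-4.682,-5.587,0.638,0.448,-0.009,-0.197,-0.167,17.459,7.447,5.964,2.885
30,-2.040,-1.941,-3.023,0.861,-1.087,-5.375,-1.114,0.340,-0.003,-0.207,-0.188,12.345,9.408,6.417,2.995
31,-2.044,-2.045,-3.048,0.878,0.722,-5.054,-1.448,1.347,0.000,-0.212,-0.207,8.850,9.252,6.270,1.589
32,-2.023,-2.141,-3.076,0.913,1.474,-4.585,-1.398,2.107,-0.000,-0.215,-0.222,7.009,8.955,6.186,0.299
33,-1.990,-2.227,-3.104,0.957,1.807,-4.019,-1.413,2.340,-0.003,-0.216,-0.234,6.054,8.780,6.277,-0.481
34,-1.953,-2.302,-3.133,1.003,1.931,-3.426,-1.450,2.288,-0.007,-0.215,-0.245,5.548,8.467,6.394,-0.940
35,-1.914,-2.364,-3.162,1.047,1.960,-2.859,-1.473,2.129,-0.013,-0.214,-0.255,5.260,7.944,6.475,-1.239
36,-1.875,-2.416,-3.192,1.088,1.958,-2.352,-1.468,1.958,-0.018,-0.212,-0.263,5.077,7.256,6.512,-1.468
37,-1.836,-2.459,-3.221,1.125,1.958,-1.918,-1.443,1.808,-0.024,-0.209,-0.270,4.947,6.481,6.521,-1.667
38,-1.797,-2.494,-3.249,1.160,1.972,-1.559,-1.409,1.685,-0.030,-0.206,-0.276,4.849,5.692,6.515,-1.845
39,-1.757,-2.522,-3.277,1.193,1.998,-1.271,-1.373,1.586,-0.036,-0.203,-0.281,4.774,4.935,6.504,-2.006
40,-1.717,-2.545,-3.304,1.223,2.033,-1.047,-1.338,1.503,-0.042,-0.199,-0.285,4.718,4.236,6.492,-2.148
41,-1.676,-2.564,-3.331,1.253,2.072,-0.879,-1.307,1.434,-0.047,-0.195,-0.289,4.676,3.601,6.478,-2.271
42,-1.634,-2.581,-3.357,1.281,2.109,-0.759,-1.279,1.375,-0.052,-0.192,-0.292,4.643,3.027,6.461,-2.377
43,-1.592,-2.595,-3.382,1.308,2.142,-0.681,-1.255,1.325,-0.057,-0.189,-0.294,4.610,2.503,6.437,-2.465
44,-1.549,-2.608,-3.407,1.334,2.164,-0.639,-1.232,1.282,-0.061,-0.186,-0.297,4.567,2.016,6.402,-2.537
45,-1.505,-2.621,-3.432,1.359,2.168,-0.628,-1.208,1.245,-0.066,-0.184,-0.299,4.503,1.559,6.351,-2.591
46,-1.462,-2.634,-3.456,1.383,2.142,-0.646,-1.180,1.210,-0.070,-0.182,-0.301,4.406,1.138,6.276,-2.625
47,-1.420,-2.647,-3.479,1.407,2.075,-0.689,-1.145,1.173,-0.073,-0.180,-0.303,,,,
# any joint saturated: no


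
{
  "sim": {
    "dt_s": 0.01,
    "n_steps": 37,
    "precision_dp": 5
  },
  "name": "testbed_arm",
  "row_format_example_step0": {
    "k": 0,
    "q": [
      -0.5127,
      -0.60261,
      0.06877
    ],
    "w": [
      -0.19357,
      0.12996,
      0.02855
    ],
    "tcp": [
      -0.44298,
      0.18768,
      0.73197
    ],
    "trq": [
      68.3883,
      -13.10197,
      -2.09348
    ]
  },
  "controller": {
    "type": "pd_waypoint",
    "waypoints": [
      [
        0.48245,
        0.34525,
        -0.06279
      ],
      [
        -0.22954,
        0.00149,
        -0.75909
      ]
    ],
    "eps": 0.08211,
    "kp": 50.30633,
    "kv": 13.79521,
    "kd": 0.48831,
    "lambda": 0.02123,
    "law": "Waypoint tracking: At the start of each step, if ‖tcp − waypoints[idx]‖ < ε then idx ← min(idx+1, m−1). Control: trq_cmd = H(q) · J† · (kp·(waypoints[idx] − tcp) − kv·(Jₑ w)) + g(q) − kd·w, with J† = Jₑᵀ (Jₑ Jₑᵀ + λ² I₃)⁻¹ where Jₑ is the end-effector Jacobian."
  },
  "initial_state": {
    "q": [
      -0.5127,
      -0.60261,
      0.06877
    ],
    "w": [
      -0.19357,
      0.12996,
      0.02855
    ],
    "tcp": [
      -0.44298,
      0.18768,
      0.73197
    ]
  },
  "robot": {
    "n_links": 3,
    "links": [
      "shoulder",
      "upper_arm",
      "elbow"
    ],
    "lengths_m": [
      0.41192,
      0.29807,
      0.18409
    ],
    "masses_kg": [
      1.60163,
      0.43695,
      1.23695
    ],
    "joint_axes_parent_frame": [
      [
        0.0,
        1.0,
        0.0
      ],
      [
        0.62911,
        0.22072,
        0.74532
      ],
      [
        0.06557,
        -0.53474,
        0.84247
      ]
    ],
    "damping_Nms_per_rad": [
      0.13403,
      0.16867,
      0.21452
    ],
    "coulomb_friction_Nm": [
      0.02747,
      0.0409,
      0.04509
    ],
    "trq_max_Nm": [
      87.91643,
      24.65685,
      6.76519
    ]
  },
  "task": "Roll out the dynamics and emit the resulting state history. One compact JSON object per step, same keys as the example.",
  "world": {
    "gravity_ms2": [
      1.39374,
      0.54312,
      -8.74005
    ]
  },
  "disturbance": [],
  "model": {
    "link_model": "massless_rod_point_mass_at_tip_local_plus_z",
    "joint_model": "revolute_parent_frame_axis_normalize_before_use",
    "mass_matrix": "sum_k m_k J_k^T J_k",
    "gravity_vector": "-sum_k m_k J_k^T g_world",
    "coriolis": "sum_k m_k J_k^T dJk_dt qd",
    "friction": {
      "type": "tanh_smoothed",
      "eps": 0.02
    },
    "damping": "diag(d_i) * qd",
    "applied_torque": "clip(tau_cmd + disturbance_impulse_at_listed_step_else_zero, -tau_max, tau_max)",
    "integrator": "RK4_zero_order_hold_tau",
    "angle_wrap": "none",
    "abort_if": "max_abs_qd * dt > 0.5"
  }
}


{"k":1,"q":[-0.51091,-0.6042,0.09077],"w":[0.52626,-0.47499,4.03176],"tcp":[-0.44315,0.18863,0.73125],"trq":[66.95253,-10.85383,-3.82319]}
{"k":2,"q":[-0.50383,-0.61267,0.12777],"w":[0.89762,-1.20398,3.4711],"tcp":[-0.43987,0.19188,0.7313],"trq":[64.85388,-9.04822,-3.05108]}
{"k":3,"q":[-0.49238,-0.62717,0.16856],"w":[1.38845,-1.6995,4.61912],"tcp":[-0.43303,0.19691,0.7324],"trq":[63.36525,-7.70334,-3.17881]}
{"k":4,"q":[-0.4763,-0.64629,0.21738],"w":[1.82655,-2.12024,5.128],"tcp":[-0.42282,0.20331,0.73439],"trq":[60.98496,-6.67923,-2.9319]}
{"k":5,"q":[-0.45585,-0.66917,0.27182],"w":[2.26194,-2.45224,5.72577],"tcp":[-0.40928,0.21071,0.73722],"trq":[57.35128,-5.89494,-2.71766]}
{"k":6,"q":[-0.43123,-0.69508,0.33092],"w":[2.66077,-2.72396,6.07184],"tcp":[-0.39248,0.21882,0.74073],"trq":[52.1385,-5.26012,-2.36914]}
{"k":7,"q":[-0.40285,-0.72344,0.39248],"w":[3.01688,-2.94278,6.22554],"tcp":[-0.37256,0.22739,0.74473],"trq":[45.64512,-4.70315,-1.94419]}
{"k":8,"q":[-0.37117,-0.75376,0.45453],"w":[3.3206,-3.11441,6.17587],"tcp":[-0.34973,0.23625,0.74897],"trq":[38.43594,-4.17623,-1.46022]}
{"k":9,"q":[-0.33672,-0.78558,0.5153],"w":[3.57097,-3.24217,5.97724],"tcp":[-0.32427,0.24524,0.75319],"trq":[31.12446,-3.65625,-0.96273]}
{"k":10,"q":[-0.30002,-0.81847,0.57356],"w":[3.77094,-3.32981,5.68084],"tcp":[-0.29653,0.25426,0.75708],"trq":[24.16964,-3.13715,-0.48565]}
{"k":11,"q":[-0.26155,-0.85206,0.62858],"w":[3.92612,-3.38183,5.33239],"tcp":[-0.26687,0.26321,0.76039],"trq":[17.83674,-2.62125,-0.05197]}
{"k":12,"q":[-0.22172,-0.886,0.68],"w":[4.04284,-3.40317,4.96402],"tcp":[-0.23565,0.27203,0.76287],"trq":[12.23229,-2.11341,0.3278]}
{"k":13,"q":[-0.18089,-0.92003,0.72773],"w":[4.12724,-3.39867,4.59645],"tcp":[-0.20322,0.28066,0.76432],"trq":[7.36082,-1.61808,0.65164]}
{"k":14,"q":[-0.13934,-0.9539,0.77183],"w":[4.18483,-3.37278,4.24185],"tcp":[-0.16992,0.28905,0.76458],"trq":[3.17157,-1.13841,0.92269]}
{"k":15,"q":[-0.09733,-0.98742,0.81248],"w":[4.22034,-3.32944,3.90671],"tcp":[-0.13604,0.29716,0.76353],"trq":[-0.4104,-0.6762,1.14658]}
{"k":16,"q":[-0.05506,-1.02043,0.84989],"w":[4.23774,-3.272,3.594],"tcp":[-0.10186,0.30497,0.76111],"trq":[-3.46606,-0.23229,1.32979]}
{"k":17,"q":[-0.01268,-1.05281,0.88427],"w":[4.24029,-3.2033,3.30455],"tcp":[-0.06763,0.31245,0.75728],"trq":[-6.07294,0.19318,1.4787]}
{"k":18,"q":[0.02966,-1.08445,0.91588],"w":[4.23064,-3.12571,3.03798],"tcp":[-0.03355,0.31958,0.75203],"trq":[-8.30072,0.60038,1.59916]}
{"k":19,"q":[0.07186,-1.11528,0.94493],"w":[4.21097,-3.04122,2.79327],"tcp":[0.00017,0.32637,0.74538],"trq":[-10.20982,0.98967,1.69627]}
{"k":20,"q":[0.11381,-1.14523,0.97163],"w":[4.18302,-2.95147,2.56908],"tcp":[0.03338,0.33279,0.73737],"trq":[-11.85144,1.36141,1.77435]}
{"k":21,"q":[0.15546,-1.17427,0.99619],"w":[4.14818,-2.85787,2.36398],"tcp":[0.06592,0.33886,0.72805],"trq":[-13.26828,1.71591,1.83697]}
{"k":22,"q":[0.19673,-1.20235,1.01879],"w":[4.10758,-2.76157,2.17653],"tcp":[0.09767,0.34458,0.7175],"trq":[-14.49563,2.05343,1.88708]}
{"k":23,"q":[0.23757,-1.22947,1.03959],"w":[4.06213,-2.66357,2.00534],"tcp":[0.12854,0.34995,0.7058],"trq":[-15.56246,2.37414,1.92704]}
{"k":24,"q":[0.27793,-1.25559,1.05877],"w":[4.01257,-2.5647,1.84913],"tcp":[0.15843,0.35498,0.69303],"trq":[-16.49246,2.67817,1.95874]}
{"k":25,"q":[0.31778,-1.28073,1.07645],"w":[3.95948,-2.46569,1.70672],"tcp":[0.18728,0.35969,0.67928],"trq":[-17.30495,2.96558,1.98371]}
{"k":26,"q":[0.35709,-1.30488,1.09278],"w":[3.90336,-2.36715,1.577],"tcp":[0.21503,0.36408,0.66465],"trq":[-18.01572,3.23644,2.00313]}
{"k":27,"q":[0.39583,-1.32805,1.10787],"w":[3.8446,-2.2696,1.45899],"tcp":[0.24164,0.36817,0.64923],"trq":[-18.6377,3.49081,2.01797]}
{"k":28,"q":[0.43396,-1.35025,1.12184],"w":[3.78355,-2.1735,1.35175],"tcp":[0.26707,0.37197,0.63312],"trq":[-19.1815,3.72876,2.02896]}
{"k":29,"q":[0.47147,-1.3715,1.13479],"w":[3.7205,-2.07921,1.25446],"tcp":[0.29132,0.3755,0.61641],"trq":[-19.65592,3.9504,2.0367]}
{"k":30,"q":[0.50835,-1.39182,1.14682],"w":[3.65571,-1.98707,1.16634],"tcp":[0.31437,0.37877,0.59919],"trq":[-20.06827,4.15589,2.04166]}
{"k":31,"q":[0.54457,-1.41122,1.15802],"w":[3.5894,-1.89731,1.08667],"tcp":[0.33622,0.38181,0.58155],"trq":[-20.42475,4.34542,2.04421]}
{"k":32,"q":[0.58012,-1.42975,1.16846],"w":[3.52178,-1.81015,1.0148],"tcp":[0.35689,0.38461,0.56358],"trq":[-20.73062,4.51925,2.04467]}
{"k":33,"q":[0.615,-1.44741,1.17822],"w":[3.45305,-1.72575,0.9501],"tcp":[0.37638,0.38721,0.54535],"trq":[-20.99045,4.67767,2.04327]}
{"k":34,"q":[0.64917,-1.46425,1.18738],"w":[3.38338,-1.64423,0.89202],"tcp":[0.39472,0.3896,0.52693],"trq":[-21.20824,4.82105,2.04022]}
{"k":35,"q":[0.68265,-1.48029,1.19598],"w":[3.31296,-1.56566,0.84002],"tcp":[0.41193,0.39181,0.50841],"trq":[-21.38754,4.94979,2.03568]}
{"k":36,"q":[0.71543,-1.49555,1.2041],"w":[3.24195,-1.4901,0.79359],"tcp":[0.42804,0.39385,0.48984],"trq":[-21.53155,5.06434,2.02982]}
{"k":37,"q":[0.74749,-1.51008,1.21179],"w":[3.1705,-1.41757,0.75228],"tcp":[0.44309,0.39573,0.47129]}


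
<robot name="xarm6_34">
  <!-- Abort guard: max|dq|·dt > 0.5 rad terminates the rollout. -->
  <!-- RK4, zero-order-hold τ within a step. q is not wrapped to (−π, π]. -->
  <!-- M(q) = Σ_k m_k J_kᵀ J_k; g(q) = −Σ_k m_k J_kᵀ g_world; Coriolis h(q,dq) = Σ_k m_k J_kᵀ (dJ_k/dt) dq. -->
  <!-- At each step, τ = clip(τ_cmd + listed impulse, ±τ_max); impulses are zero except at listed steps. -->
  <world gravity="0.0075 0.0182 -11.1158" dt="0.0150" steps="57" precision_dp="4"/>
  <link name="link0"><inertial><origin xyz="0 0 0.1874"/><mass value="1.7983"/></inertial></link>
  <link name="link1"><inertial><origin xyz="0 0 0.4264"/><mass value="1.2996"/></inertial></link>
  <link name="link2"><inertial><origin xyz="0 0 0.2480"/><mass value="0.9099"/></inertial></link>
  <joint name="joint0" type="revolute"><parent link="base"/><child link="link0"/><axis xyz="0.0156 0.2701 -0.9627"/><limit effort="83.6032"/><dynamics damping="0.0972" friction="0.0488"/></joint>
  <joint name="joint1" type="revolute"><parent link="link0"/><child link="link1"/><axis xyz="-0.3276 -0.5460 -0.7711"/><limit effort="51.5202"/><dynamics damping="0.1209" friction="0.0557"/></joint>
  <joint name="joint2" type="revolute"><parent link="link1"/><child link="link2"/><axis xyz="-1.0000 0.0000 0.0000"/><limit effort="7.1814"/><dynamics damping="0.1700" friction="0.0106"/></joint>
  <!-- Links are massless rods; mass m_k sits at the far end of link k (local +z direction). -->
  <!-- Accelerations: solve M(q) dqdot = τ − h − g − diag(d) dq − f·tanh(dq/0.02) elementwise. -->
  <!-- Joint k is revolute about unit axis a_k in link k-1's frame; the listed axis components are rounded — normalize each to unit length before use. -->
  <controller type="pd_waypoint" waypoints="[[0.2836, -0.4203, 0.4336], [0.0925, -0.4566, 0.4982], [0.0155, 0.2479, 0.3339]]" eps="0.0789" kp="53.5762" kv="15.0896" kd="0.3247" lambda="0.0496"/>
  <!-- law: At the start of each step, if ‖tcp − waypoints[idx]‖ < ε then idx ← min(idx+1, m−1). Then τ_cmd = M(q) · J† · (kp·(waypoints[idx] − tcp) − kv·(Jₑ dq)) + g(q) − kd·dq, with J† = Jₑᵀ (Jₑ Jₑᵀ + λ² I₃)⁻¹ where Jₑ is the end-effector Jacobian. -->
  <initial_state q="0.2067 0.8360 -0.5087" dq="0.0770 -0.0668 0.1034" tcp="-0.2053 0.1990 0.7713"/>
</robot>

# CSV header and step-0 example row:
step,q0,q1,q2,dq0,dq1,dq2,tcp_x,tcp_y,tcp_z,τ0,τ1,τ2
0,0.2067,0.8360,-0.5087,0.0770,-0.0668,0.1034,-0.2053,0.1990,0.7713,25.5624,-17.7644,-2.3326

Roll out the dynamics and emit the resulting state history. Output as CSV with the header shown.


step,q0,q1,q2,dq0,dq1,dq2,tcp_x,tcp_y,tcp_z,τ0,τ1,τ2
1,0.2245,0.8334,-0.5376,2.2788,-0.2885,-3.8593,-0.2020,0.1957,0.7706,19.9551,-14.6260,-0.5176
2,0.2697,0.8267,-0.6105,3.7437,-0.6232,-5.7932,-0.1937,0.1873,0.7680,14.3106,-12.7850,0.1961
3,0.3329,0.8145,-0.7026,4.6947,-1.0079,-6.4600,-0.1811,0.1761,0.7641,9.4392,-11.5410,0.3989
4,0.4079,0.7965,-0.7992,5.3151,-1.3776,-6.4262,-0.1650,0.1630,0.7593,5.7250,-10.5307,0.4234
5,0.4907,0.7735,-0.8927,5.7418,-1.6945,-6.0538,-0.1466,0.1488,0.7539,3.1235,-9.6334,0.4236
6,0.5791,0.7461,-0.9796,6.0663,-1.9444,-5.5441,-0.1269,0.1337,0.7481,1.4118,-8.8282,0.4534
7,0.6721,0.7155,-1.0586,6.3470,-2.1258,-4.9993,-0.1065,0.1179,0.7422,0.3512,-8.1214,0.5221
8,0.7693,0.6827,-1.1294,6.6210,-2.2419,-4.4680,-0.0863,0.1016,0.7361,-0.2557,-7.5232,0.6224
9,0.8707,0.6487,-1.1926,6.9126,-2.2969,-3.9721,-0.0665,0.0851,0.7299,-0.5573,-7.0423,0.7432
10,0.9767,0.6142,-1.2487,7.2373,-2.2942,-3.5206,-0.0474,0.0685,0.7236,-0.6607,-6.6849,0.8748
11,1.0880,0.5801,-1.2984,7.6038,-2.2366,-3.1165,-0.0293,0.0520,0.7171,-0.6431,-6.4544,1.0093
12,1.2050,0.5474,-1.3423,8.0146,-2.1260,-2.7603,-0.0122,0.0358,0.7106,-0.5619,-6.3497,1.1415
13,1.3286,0.5166,-1.3813,8.4641,-1.9638,-2.4512,0.0041,0.0202,0.7039,-0.4637,-6.3623,1.2673
14,1.4591,0.4887,-1.4160,8.9378,-1.7519,-2.1880,0.0196,0.0052,0.6972,-0.3917,-6.4733,1.3839
15,1.5967,0.4643,-1.4471,9.4098,-1.4927,-1.9682,0.0346,-0.0092,0.6904,-0.3896,-6.6510,1.4885
16,1.7412,0.4441,-1.4752,9.8423,-1.1904,-1.7881,0.0493,-0.0229,0.6834,-0.5023,-6.8513,1.5779
17,1.8915,0.4287,-1.5008,10.1863,-0.8511,-1.6413,0.0641,-0.0363,0.6761,-0.7705,-7.0240,1.6484
18,2.0459,0.4187,-1.5244,10.3860,-0.4840,-1.5184,0.0791,-0.0497,0.6685,-1.2201,-7.1251,1.6956
19,2.2019,0.4143,-1.5463,10.3883,-0.1014,-1.4068,0.0943,-0.0634,0.6604,-1.8484,-7.1321,1.7151
20,2.3562,0.4156,-1.5665,10.1550,0.2764,-1.2908,0.1095,-0.0781,0.6518,-2.6133,-7.0318,1.7033
21,2.5051,0.4225,-1.5849,9.6759,0.6371,-1.1605,0.1244,-0.0939,0.6427,-3.4356,-6.8864,1.6608
22,2.6450,0.4346,-1.6012,8.9726,0.9646,-1.0092,0.1386,-0.1111,0.6330,-4.2154,-6.7522,1.5917
23,2.7731,0.4512,-1.6151,8.0975,1.2441,-0.8376,0.1514,-0.1293,0.6230,-4.8583,-6.6723,1.5040
24,2.8872,0.4716,-1.6263,7.1219,1.4662,-0.6531,0.1628,-0.1482,0.6129,-5.3003,-6.6674,1.4080
25,2.9865,0.4949,-1.6347,6.1196,1.6280,-0.4676,0.1724,-0.1673,0.6028,-5.5191,-6.7334,1.3147
26,3.0709,0.5201,-1.6404,5.1529,1.7329,-0.2931,0.1805,-0.1861,0.5929,-5.5305,-6.8500,1.2326
27,3.1415,0.5466,-1.6436,4.2648,1.7881,-0.1385,0.1873,-0.2041,0.5834,-5.3741,-6.9923,1.1674
28,3.1994,0.5736,-1.6447,3.4787,1.8030,-0.0091,0.1929,-0.2212,0.5744,-5.0985,-7.1391,1.1209
29,3.2465,0.6005,-1.6441,2.8028,1.7872,0.0897,0.1978,-0.2371,0.5658,-4.7497,-7.2762,1.0972
30,3.2842,0.6271,-1.6422,2.2331,1.7488,0.1655,0.2020,-0.2518,0.5576,-4.3660,-7.3956,1.0872
31,3.3140,0.6529,-1.6393,1.7601,1.6947,0.2219,0.2057,-0.2652,0.5499,-3.9759,-7.4944,1.0868
32,3.3375,0.6778,-1.6357,1.3719,1.6302,0.2623,0.2092,-0.2774,0.5426,-3.5986,-7.5728,1.0928
33,3.3556,0.7017,-1.6315,1.0558,1.5594,0.2900,0.2125,-0.2885,0.5357,-3.2462,-7.6327,1.1025
34,3.3695,0.7246,-1.6270,0.8002,1.4852,0.3079,0.2156,-0.2986,0.5292,-2.9253,-7.6765,1.1138
35,3.3800,0.7463,-1.6223,0.5944,1.4097,0.3185,0.2186,-0.3078,0.5231,-2.6383,-7.7068,1.1250
36,3.3876,0.7669,-1.6175,0.4295,1.3344,0.3236,0.2215,-0.3161,0.5173,-2.3853,-7.7260,1.1351
37,3.3931,0.7863,-1.6126,0.2978,1.2602,0.3249,0.2244,-0.3236,0.5118,-2.1649,-7.7364,1.1435
38,3.3967,0.8047,-1.6078,0.1932,1.1880,0.3233,0.2271,-0.3305,0.5066,-1.9745,-7.7396,1.1500
39,3.3990,0.8220,-1.6030,0.1104,1.1182,0.3196,0.2298,-0.3368,0.5018,-1.8114,-7.7374,1.1544
40,3.4002,0.8382,-1.5982,0.0452,1.0512,0.3146,0.2324,-0.3425,0.4972,-1.6724,-7.7309,1.1568
41,3.4005,0.8535,-1.5935,-0.0045,0.9868,0.3080,0.2349,-0.3477,0.4929,-1.5592,-7.7213,1.1575
42,3.4001,0.8678,-1.5890,-0.0387,0.9249,0.2988,0.2373,-0.3524,0.4888,-1.4798,-7.7093,1.1571
43,3.3993,0.8813,-1.5846,-0.0645,0.8662,0.2897,0.2395,-0.3568,0.4850,-1.4153,-7.6959,1.1550
44,3.3982,0.8938,-1.5803,-0.0842,0.8108,0.2810,0.2417,-0.3609,0.4814,-1.3608,-7.6817,1.1513
45,3.3969,0.9056,-1.5762,-0.0990,0.7585,0.2727,0.2438,-0.3646,0.4781,-1.3146,-7.6668,1.1465
46,3.3953,0.9166,-1.5721,-0.1099,0.7093,0.2645,0.2458,-0.3680,0.4749,6.0794,-10.9919,1.5788
47,3.3971,0.9248,-1.5687,0.3549,0.3879,0.1891,0.2465,-0.3713,0.4724,4.3725,-10.0689,1.4981
48,3.4050,0.9288,-1.5663,0.6982,0.1459,0.1391,0.2453,-0.3749,0.4707,3.0256,-9.3435,1.4315
49,3.4174,0.9297,-1.5644,0.9490,-0.0312,0.1110,0.2425,-0.3785,0.4697,1.9653,-8.7827,1.3736
50,3.4330,0.9283,-1.5628,1.1268,-0.1530,0.0990,0.2387,-0.3822,0.4693,1.1363,-8.3716,1.3224
51,3.4508,0.9254,-1.5614,1.2488,-0.2369,0.0992,0.2341,-0.3859,0.4693,0.4936,-8.0556,1.2774
52,3.4701,0.9214,-1.5598,1.3271,-0.2918,0.1070,0.2289,-0.3896,0.4695,0.0008,-7.8133,1.2385
53,3.4904,0.9168,-1.5581,1.3713,-0.3250,0.1188,0.2234,-0.3932,0.4699,-0.3718,-7.6277,1.2058
54,3.5111,0.9118,-1.5563,1.3888,-0.3418,0.1321,0.2177,-0.3968,0.4705,-0.6478,-7.4854,1.1793
55,3.5319,0.9066,-1.5542,1.3857,-0.3468,0.1453,0.2119,-0.4002,0.4713,-0.8468,-7.3759,1.1584
56,3.5525,0.9014,-1.5519,1.3667,-0.3434,0.1573,0.2062,-0.4036,0.4720,-0.9844,-7.2913,1.1426
57,3.5728,0.8963,-1.5495,1.3358,-0.3342,0.1676,0.2005,-0.4068,0.4728,,,
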